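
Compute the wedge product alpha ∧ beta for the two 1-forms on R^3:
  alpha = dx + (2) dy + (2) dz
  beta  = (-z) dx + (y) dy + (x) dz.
alpha ∧ beta = (y + 2*z) dx ∧ dy + (x + 2*z) dx ∧ dz + (2*x - 2*y) dy ∧ dz

Distribute the wedge, using dx_i ∧ dx_j = -dx_j ∧ dx_i and dx_i ∧ dx_i = 0. For each pair (i, j) with i < j, the coefficient of dx_i ∧ dx_j in alpha ∧ beta is (alpha_i * beta_j - alpha_j * beta_i). Collecting: alpha ∧ beta = (y + 2*z) dx ∧ dy + (x + 2*z) dx ∧ dz + (2*x - 2*y) dy ∧ dz.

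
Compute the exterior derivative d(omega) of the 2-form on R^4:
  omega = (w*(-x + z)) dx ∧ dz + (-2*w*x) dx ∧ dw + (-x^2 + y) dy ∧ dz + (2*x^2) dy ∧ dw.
d(omega) = (-x + z) dx ∧ dz ∧ dw + (-2*x) dx ∧ dy ∧ dz + (4*x) dx ∧ dy ∧ dw

For a 2-form omega = sum_{i<j} g_{ij} dx_i ∧ dx_j, the exterior derivative is
  d(omega) = sum_{i<j} d(g_{ij}) ∧ dx_i ∧ dx_j = sum_{i<j, k} (∂g_{ij}/∂x_k) dx_k ∧ dx_i ∧ dx_j.
Expand each term, using dx_k ∧ dx_i ∧ dx_j = sgn(permutation) dx_{(a)} ∧ dx_{(b)} ∧ dx_{(c)} with (a < b < c) sorted:
  d(w*(-x + z)) includes (∂/∂w)(w*(-x + z)) dw = (-x + z) dw, which multiplied by dx ∧ dz gives (-x + z) dx ∧ dz ∧ dw
  d(-x^2 + y) includes (∂/∂x)(-x^2 + y) dx = (-2*x) dx, which multiplied by dy ∧ dz gives (-2*x) dx ∧ dy ∧ dz
  d(2*x^2) includes (∂/∂x)(2*x^2) dx = (4*x) dx, which multiplied by dy ∧ dw gives (4*x) dx ∧ dy ∧ dw
Collecting like 3-forms: d(omega) = (-x + z) dx ∧ dz ∧ dw + (-2*x) dx ∧ dy ∧ dz + (4*x) dx ∧ dy ∧ dw.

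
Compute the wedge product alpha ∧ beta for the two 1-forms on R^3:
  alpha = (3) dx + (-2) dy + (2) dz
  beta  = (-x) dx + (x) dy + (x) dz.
alpha ∧ beta = (x) dx ∧ dy + (5*x) dx ∧ dz + (-4*x) dy ∧ dz

Distribute the wedge, using dx_i ∧ dx_j = -dx_j ∧ dx_i and dx_i ∧ dx_i = 0. For each pair (i, j) with i < j, the coefficient of dx_i ∧ dx_j in alpha ∧ beta is (alpha_i * beta_j - alpha_j * beta_i). Collecting: alpha ∧ beta = (x) dx ∧ dy + (5*x) dx ∧ dz + (-4*x) dy ∧ dz.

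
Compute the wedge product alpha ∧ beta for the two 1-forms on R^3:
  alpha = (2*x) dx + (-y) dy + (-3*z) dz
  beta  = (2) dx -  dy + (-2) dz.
alpha ∧ beta = (-2*x + 2*y) dx ∧ dy + (-4*x + 6*z) dx ∧ dz + (2*y - 3*z) dy ∧ dz

Distribute the wedge, using dx_i ∧ dx_j = -dx_j ∧ dx_i and dx_i ∧ dx_i = 0. For each pair (i, j) with i < j, the coefficient of dx_i ∧ dx_j in alpha ∧ beta is (alpha_i * beta_j - alpha_j * beta_i). Collecting: alpha ∧ beta = (-2*x + 2*y) dx ∧ dy + (-4*x + 6*z) dx ∧ dz + (2*y - 3*z) dy ∧ dz.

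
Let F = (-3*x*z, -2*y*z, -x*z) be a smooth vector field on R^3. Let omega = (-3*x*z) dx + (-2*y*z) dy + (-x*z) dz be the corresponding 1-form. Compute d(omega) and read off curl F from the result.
d(omega) = (2*y) dy ∧ dz + (-3*x + z) dz ∧ dx + (0) dx ∧ dy; curl F = (2*y, -3*x + z, 0)

d omega = sum_{i<j} (∂f_j/∂x_i - ∂f_i/∂x_j) dx_i ∧ dx_j. Under the identification (dy ∧ dz, dz ∧ dx, dx ∧ dy) ↔ (e_x, e_y, e_z), the coefficients are exactly the components of curl F. Compute:
  ∂R/∂y - ∂Q/∂z = (0) - (-2*y) = 2*y
  ∂P/∂z - ∂R/∂x = (-3*x) - (-z) = -3*x + z
  ∂Q/∂x - ∂P/∂y = (0) - (0) = 0.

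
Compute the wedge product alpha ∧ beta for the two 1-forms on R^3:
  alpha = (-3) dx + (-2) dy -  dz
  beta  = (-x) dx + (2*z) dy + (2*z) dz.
alpha ∧ beta = (-2*x - 6*z) dx ∧ dy + (-x - 6*z) dx ∧ dz + (-2*z) dy ∧ dz

Distribute the wedge, using dx_i ∧ dx_j = -dx_j ∧ dx_i and dx_i ∧ dx_i = 0. For each pair (i, j) with i < j, the coefficient of dx_i ∧ dx_j in alpha ∧ beta is (alpha_i * beta_j - alpha_j * beta_i). Collecting: alpha ∧ beta = (-2*x - 6*z) dx ∧ dy + (-x - 6*z) dx ∧ dz + (-2*z) dy ∧ dz.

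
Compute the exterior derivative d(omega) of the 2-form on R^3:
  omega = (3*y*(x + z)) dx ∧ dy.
d(omega) = (3*y) dx ∧ dy ∧ dz

For a 2-form omega = sum_{i<j} g_{ij} dx_i ∧ dx_j, the exterior derivative is
  d(omega) = sum_{i<j} d(g_{ij}) ∧ dx_i ∧ dx_j = sum_{i<j, k} (∂g_{ij}/∂x_k) dx_k ∧ dx_i ∧ dx_j.
Expand each term, using dx_k ∧ dx_i ∧ dx_j = sgn(permutation) dx_{(a)} ∧ dx_{(b)} ∧ dx_{(c)} with (a < b < c) sorted:
  d(3*y*(x + z)) includes (∂/∂z)(3*y*(x + z)) dz = (3*y) dz, which multiplied by dx ∧ dy gives (3*y) dx ∧ dy ∧ dz
Collecting like 3-forms: d(omega) = (3*y) dx ∧ dy ∧ dz.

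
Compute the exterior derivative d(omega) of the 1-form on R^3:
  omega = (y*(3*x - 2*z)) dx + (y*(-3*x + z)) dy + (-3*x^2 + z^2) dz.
d(omega) = (-3*x - 3*y + 2*z) dx ∧ dy + (-6*x + 2*y) dx ∧ dz + (-y) dy ∧ dz

For a 1-form omega = sum_i f_i dx_i, the exterior derivative is
  d(omega) = sum_{i < j} (∂f_j/∂x_i - ∂f_i/∂x_j) dx_i ∧ dx_j.
  coefficient of dx ∧ dy: ∂f_2/∂x - ∂f_1/∂y = ∂(y*(-3*x + z))/∂x - ∂(y*(3*x - 2*z))/∂y = -3*x - 3*y + 2*z
  coefficient of dx ∧ dz: ∂f_3/∂x - ∂f_1/∂z = ∂(-3*x^2 + z^2)/∂x - ∂(y*(3*x - 2*z))/∂z = -6*x + 2*y
  coefficient of dy ∧ dz: ∂f_3/∂y - ∂f_2/∂z = ∂(-3*x^2 + z^2)/∂y - ∂(y*(-3*x + z))/∂z = -y
Assembling: d(omega) = (-3*x - 3*y + 2*z) dx ∧ dy + (-6*x + 2*y) dx ∧ dz + (-y) dy ∧ dz.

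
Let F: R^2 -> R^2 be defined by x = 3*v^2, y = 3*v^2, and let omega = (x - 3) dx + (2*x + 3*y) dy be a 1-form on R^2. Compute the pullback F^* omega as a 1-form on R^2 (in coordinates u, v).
F^* omega = (108*v^3 - 18*v) dv

Using F^*(f dg) = (f ∘ F) d(g ∘ F), substitute each coordinate x_i by F_i(u, v) in f_i, and replace dx_i by d F_i = (∂F_i/∂u) du + (∂F_i/∂v) dv.
  For the x component: f_1(F) = 3*v^2 - 3; d F_1 = (0) du + (6*v) dv
  For the y component: f_2(F) = 15*v^2; d F_2 = (0) du + (6*v) dv
Combining and collecting du, dv coefficients:
  coeff of du: 0
  coeff of dv: 108*v^3 - 18*v
F^* omega = (108*v^3 - 18*v) dv.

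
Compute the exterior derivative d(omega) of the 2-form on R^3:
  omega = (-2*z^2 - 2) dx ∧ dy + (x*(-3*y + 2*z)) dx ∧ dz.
d(omega) = (3*x - 4*z) dx ∧ dy ∧ dz

For a 2-form omega = sum_{i<j} g_{ij} dx_i ∧ dx_j, the exterior derivative is
  d(omega) = sum_{i<j} d(g_{ij}) ∧ dx_i ∧ dx_j = sum_{i<j, k} (∂g_{ij}/∂x_k) dx_k ∧ dx_i ∧ dx_j.
Expand each term, using dx_k ∧ dx_i ∧ dx_j = sgn(permutation) dx_{(a)} ∧ dx_{(b)} ∧ dx_{(c)} with (a < b < c) sorted:
  d(-2*z^2 - 2) includes (∂/∂z)(-2*z^2 - 2) dz = (-4*z) dz, which multiplied by dx ∧ dy gives (-4*z) dx ∧ dy ∧ dz
  d(x*(-3*y + 2*z)) includes (∂/∂y)(x*(-3*y + 2*z)) dy = (-3*x) dy, which multiplied by dx ∧ dz gives (3*x) dx ∧ dy ∧ dz
Collecting like 3-forms: d(omega) = (3*x - 4*z) dx ∧ dy ∧ dz.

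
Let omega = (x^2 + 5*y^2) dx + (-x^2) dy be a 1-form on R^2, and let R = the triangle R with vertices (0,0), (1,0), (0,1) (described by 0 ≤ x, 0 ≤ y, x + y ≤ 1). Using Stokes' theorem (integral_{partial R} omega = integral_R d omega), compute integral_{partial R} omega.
integral_(partial R) omega = -2

Stokes: integral_partial_R omega = integral_R d omega with d omega = (∂Q/∂x - ∂P/∂y) dx ∧ dy.
  ∂Q/∂x = -2*x
  ∂P/∂y = 10*y
  integrand = ∂Q/∂x - ∂P/∂y = -2*x - 10*y.
Integrating over R: integral_0^1 integral_0^{1-x} (-2*x - 10*y) dy dx = -2.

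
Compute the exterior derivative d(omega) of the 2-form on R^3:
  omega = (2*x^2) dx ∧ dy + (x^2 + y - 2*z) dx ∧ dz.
d(omega) = (-1) dx ∧ dy ∧ dz

For a 2-form omega = sum_{i<j} g_{ij} dx_i ∧ dx_j, the exterior derivative is
  d(omega) = sum_{i<j} d(g_{ij}) ∧ dx_i ∧ dx_j = sum_{i<j, k} (∂g_{ij}/∂x_k) dx_k ∧ dx_i ∧ dx_j.
Expand each term, using dx_k ∧ dx_i ∧ dx_j = sgn(permutation) dx_{(a)} ∧ dx_{(b)} ∧ dx_{(c)} with (a < b < c) sorted:
  d(x^2 + y - 2*z) includes (∂/∂y)(x^2 + y - 2*z) dy = (1) dy, which multiplied by dx ∧ dz gives (-1) dx ∧ dy ∧ dz
Collecting like 3-forms: d(omega) = (-1) dx ∧ dy ∧ dz.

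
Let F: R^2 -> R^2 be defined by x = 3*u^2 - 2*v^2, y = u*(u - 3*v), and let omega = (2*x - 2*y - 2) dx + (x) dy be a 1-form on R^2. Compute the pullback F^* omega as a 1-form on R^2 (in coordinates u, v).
F^* omega = (30*u^3 + 27*u^2*v - 28*u*v^2 - 12*u + 6*v^3) du + (-9*u^3 - 16*u^2*v - 18*u*v^2 + 16*v^3 + 8*v) dv

Using F^*(f dg) = (f ∘ F) d(g ∘ F), substitute each coordinate x_i by F_i(u, v) in f_i, and replace dx_i by d F_i = (∂F_i/∂u) du + (∂F_i/∂v) dv.
  For the x component: f_1(F) = 4*u^2 + 6*u*v - 4*v^2 - 2; d F_1 = (6*u) du + (-4*v) dv
  For the y component: f_2(F) = 3*u^2 - 2*v^2; d F_2 = (2*u - 3*v) du + (-3*u) dv
Combining and collecting du, dv coefficients:
  coeff of du: 30*u^3 + 27*u^2*v - 28*u*v^2 - 12*u + 6*v^3
  coeff of dv: -9*u^3 - 16*u^2*v - 18*u*v^2 + 16*v^3 + 8*v
F^* omega = (30*u^3 + 27*u^2*v - 28*u*v^2 - 12*u + 6*v^3) du + (-9*u^3 - 16*u^2*v - 18*u*v^2 + 16*v^3 + 8*v) dv.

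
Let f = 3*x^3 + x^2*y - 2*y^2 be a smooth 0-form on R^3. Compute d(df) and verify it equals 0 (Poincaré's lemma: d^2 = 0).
d(df) = 0

Step 1: df = sum_i (∂f/∂x_i) dx_i = (x*(9*x + 2*y)) dx + (x^2 - 4*y) dy + (0) dz.
Step 2: Apply d again. Using the 1-form formula, the coefficient of dx ∧ dy in d(df) is ∂^2 f/∂x ∂y - ∂^2 f/∂y ∂x = (2*x) - (2*x) = 0 (equality of mixed partials for smooth f).
Similarly for dx ∧ dz and dy ∧ dz — all coefficients vanish. So d(df) = 0.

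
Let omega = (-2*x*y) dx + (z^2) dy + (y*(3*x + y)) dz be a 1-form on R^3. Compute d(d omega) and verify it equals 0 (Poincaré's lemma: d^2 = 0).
d(d omega) = 0

Step 1: d omega = sum_{i<j} (∂f_j/∂x_i - ∂f_i/∂x_j) dx_i ∧ dx_j:
  coeff of dx ∧ dy: 2*x
  coeff of dx ∧ dz: 3*y
  coeff of dy ∧ dz: 3*x + 2*y - 2*z
Step 2: Apply d again to each 2-form coefficient. The only possible 3-form in R^3 is dx ∧ dy ∧ dz, with coefficient
  ∂(coeff of dy∧dz)/∂x - ∂(coeff of dx∧dz)/∂y + ∂(coeff of dx∧dy)/∂z
  = ∂/∂x (3*x + 2*y - 2*z) - ∂/∂y (3*y) + ∂/∂z (2*x).
Each of these terms simplifies to sums of mixed partials that cancel in pairs. The result is 0 (by equality of mixed partials for smooth functions — Schwarz / Clairaut).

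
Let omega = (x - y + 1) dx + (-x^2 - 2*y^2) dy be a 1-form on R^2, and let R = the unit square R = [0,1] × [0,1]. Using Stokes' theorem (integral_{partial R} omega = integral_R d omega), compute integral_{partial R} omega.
integral_(partial R) omega = 0

Stokes: integral_partial_R omega = integral_R d omega with d omega = (∂Q/∂x - ∂P/∂y) dx ∧ dy.
  ∂Q/∂x = -2*x
  ∂P/∂y = -1
  integrand = ∂Q/∂x - ∂P/∂y = 1 - 2*x.
Integrating over R: integral_0^1 integral_0^1 (1 - 2*x) dx dy = 0.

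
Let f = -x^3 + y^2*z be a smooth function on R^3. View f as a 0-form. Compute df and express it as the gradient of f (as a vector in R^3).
df = (-3*x^2) dx + (2*y*z) dy + (y^2) dz; grad f = (-3*x^2, 2*y*z, y^2)

For a 0-form f, d f = (∂f/∂x) dx + (∂f/∂y) dy + (∂f/∂z) dz. The components of the vector representation are exactly the entries of grad f in Cartesian coordinates:
  ∂f/∂x = -3*x^2
  ∂f/∂y = 2*y*z
  ∂f/∂z = y^2.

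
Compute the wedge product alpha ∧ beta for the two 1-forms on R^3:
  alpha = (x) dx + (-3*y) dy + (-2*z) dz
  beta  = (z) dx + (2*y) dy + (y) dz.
alpha ∧ beta = (y*(2*x + 3*z)) dx ∧ dy + (x*y + 2*z^2) dx ∧ dz + (y*(-3*y + 4*z)) dy ∧ dz

Distribute the wedge, using dx_i ∧ dx_j = -dx_j ∧ dx_i and dx_i ∧ dx_i = 0. For each pair (i, j) with i < j, the coefficient of dx_i ∧ dx_j in alpha ∧ beta is (alpha_i * beta_j - alpha_j * beta_i). Collecting: alpha ∧ beta = (y*(2*x + 3*z)) dx ∧ dy + (x*y + 2*z^2) dx ∧ dz + (y*(-3*y + 4*z)) dy ∧ dz.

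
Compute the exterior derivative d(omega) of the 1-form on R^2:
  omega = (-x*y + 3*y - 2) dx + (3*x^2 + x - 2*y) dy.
d(omega) = (7*x - 2) dx ∧ dy

For a 1-form omega = sum_i f_i dx_i, the exterior derivative is
  d(omega) = sum_{i < j} (∂f_j/∂x_i - ∂f_i/∂x_j) dx_i ∧ dx_j.
  coefficient of dx ∧ dy: ∂f_2/∂x - ∂f_1/∂y = ∂(3*x^2 + x - 2*y)/∂x - ∂(-x*y + 3*y - 2)/∂y = 7*x - 2
Assembling: d(omega) = (7*x - 2) dx ∧ dy.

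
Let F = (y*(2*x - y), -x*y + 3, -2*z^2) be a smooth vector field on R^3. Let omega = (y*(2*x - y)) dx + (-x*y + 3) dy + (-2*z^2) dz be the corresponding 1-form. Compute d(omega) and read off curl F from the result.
d(omega) = (0) dy ∧ dz + (0) dz ∧ dx + (-2*x + y) dx ∧ dy; curl F = (0, 0, -2*x + y)

d omega = sum_{i<j} (∂f_j/∂x_i - ∂f_i/∂x_j) dx_i ∧ dx_j. Under the identification (dy ∧ dz, dz ∧ dx, dx ∧ dy) ↔ (e_x, e_y, e_z), the coefficients are exactly the components of curl F. Compute:
  ∂R/∂y - ∂Q/∂z = (0) - (0) = 0
  ∂P/∂z - ∂R/∂x = (0) - (0) = 0
  ∂Q/∂x - ∂P/∂y = (-y) - (2*x - 2*y) = -2*x + y.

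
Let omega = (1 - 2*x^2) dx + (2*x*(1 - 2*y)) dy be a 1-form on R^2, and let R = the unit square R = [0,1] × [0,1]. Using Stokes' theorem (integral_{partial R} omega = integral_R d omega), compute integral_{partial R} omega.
integral_(partial R) omega = 0

Stokes: integral_partial_R omega = integral_R d omega with d omega = (∂Q/∂x - ∂P/∂y) dx ∧ dy.
  ∂Q/∂x = 2 - 4*y
  ∂P/∂y = 0
  integrand = ∂Q/∂x - ∂P/∂y = 2 - 4*y.
Integrating over R: integral_0^1 integral_0^1 (2 - 4*y) dx dy = 0.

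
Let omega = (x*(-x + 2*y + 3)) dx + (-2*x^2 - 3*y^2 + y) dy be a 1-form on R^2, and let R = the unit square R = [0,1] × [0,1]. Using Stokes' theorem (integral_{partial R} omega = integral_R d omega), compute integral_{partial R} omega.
integral_(partial R) omega = -3

Stokes: integral_partial_R omega = integral_R d omega with d omega = (∂Q/∂x - ∂P/∂y) dx ∧ dy.
  ∂Q/∂x = -4*x
  ∂P/∂y = 2*x
  integrand = ∂Q/∂x - ∂P/∂y = -6*x.
Integrating over R: integral_0^1 integral_0^1 (-6*x) dx dy = -3.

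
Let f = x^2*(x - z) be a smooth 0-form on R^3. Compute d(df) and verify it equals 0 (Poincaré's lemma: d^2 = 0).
d(df) = 0

Step 1: df = sum_i (∂f/∂x_i) dx_i = (x*(3*x - 2*z)) dx + (0) dy + (-x^2) dz.
Step 2: Apply d again. Using the 1-form formula, the coefficient of dx ∧ dy in d(df) is ∂^2 f/∂x ∂y - ∂^2 f/∂y ∂x = (0) - (0) = 0 (equality of mixed partials for smooth f).
Similarly for dx ∧ dz and dy ∧ dz — all coefficients vanish. So d(df) = 0.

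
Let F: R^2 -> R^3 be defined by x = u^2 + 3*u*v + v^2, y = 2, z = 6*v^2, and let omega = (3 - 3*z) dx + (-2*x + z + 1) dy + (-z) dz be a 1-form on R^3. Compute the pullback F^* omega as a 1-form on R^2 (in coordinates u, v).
F^* omega = (-36*u*v^2 + 6*u - 54*v^3 + 9*v) du + (-54*u*v^2 + 9*u - 108*v^3 + 6*v) dv

Using F^*(f dg) = (f ∘ F) d(g ∘ F), substitute each coordinate x_i by F_i(u, v) in f_i, and replace dx_i by d F_i = (∂F_i/∂u) du + (∂F_i/∂v) dv.
  For the x component: f_1(F) = 3 - 18*v^2; d F_1 = (2*u + 3*v) du + (3*u + 2*v) dv
  For the y component: f_2(F) = -2*u^2 - 6*u*v + 4*v^2 + 1; d F_2 = (0) du + (0) dv
  For the z component: f_3(F) = -6*v^2; d F_3 = (0) du + (12*v) dv
Combining and collecting du, dv coefficients:
  coeff of du: -36*u*v^2 + 6*u - 54*v^3 + 9*v
  coeff of dv: -54*u*v^2 + 9*u - 108*v^3 + 6*v
F^* omega = (-36*u*v^2 + 6*u - 54*v^3 + 9*v) du + (-54*u*v^2 + 9*u - 108*v^3 + 6*v) dv.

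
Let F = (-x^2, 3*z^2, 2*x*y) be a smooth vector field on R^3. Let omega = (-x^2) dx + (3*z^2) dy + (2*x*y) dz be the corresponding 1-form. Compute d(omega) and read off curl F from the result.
d(omega) = (2*x - 6*z) dy ∧ dz + (-2*y) dz ∧ dx + (0) dx ∧ dy; curl F = (2*x - 6*z, -2*y, 0)

d omega = sum_{i<j} (∂f_j/∂x_i - ∂f_i/∂x_j) dx_i ∧ dx_j. Under the identification (dy ∧ dz, dz ∧ dx, dx ∧ dy) ↔ (e_x, e_y, e_z), the coefficients are exactly the components of curl F. Compute:
  ∂R/∂y - ∂Q/∂z = (2*x) - (6*z) = 2*x - 6*z
  ∂P/∂z - ∂R/∂x = (0) - (2*y) = -2*y
  ∂Q/∂x - ∂P/∂y = (0) - (0) = 0.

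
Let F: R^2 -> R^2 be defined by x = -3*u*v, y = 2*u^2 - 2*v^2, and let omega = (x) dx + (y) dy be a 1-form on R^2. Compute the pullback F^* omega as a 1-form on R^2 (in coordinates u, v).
F^* omega = (u*(8*u^2 + v^2)) du + (v*(u^2 + 8*v^2)) dv

Using F^*(f dg) = (f ∘ F) d(g ∘ F), substitute each coordinate x_i by F_i(u, v) in f_i, and replace dx_i by d F_i = (∂F_i/∂u) du + (∂F_i/∂v) dv.
  For the x component: f_1(F) = -3*u*v; d F_1 = (-3*v) du + (-3*u) dv
  For the y component: f_2(F) = 2*u^2 - 2*v^2; d F_2 = (4*u) du + (-4*v) dv
Combining and collecting du, dv coefficients:
  coeff of du: u*(8*u^2 + v^2)
  coeff of dv: v*(u^2 + 8*v^2)
F^* omega = (u*(8*u^2 + v^2)) du + (v*(u^2 + 8*v^2)) dv.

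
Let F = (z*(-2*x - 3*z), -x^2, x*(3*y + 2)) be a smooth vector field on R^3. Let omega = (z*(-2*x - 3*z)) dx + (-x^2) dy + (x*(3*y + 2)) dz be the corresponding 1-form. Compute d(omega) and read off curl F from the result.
d(omega) = (3*x) dy ∧ dz + (-2*x - 3*y - 6*z - 2) dz ∧ dx + (-2*x) dx ∧ dy; curl F = (3*x, -2*x - 3*y - 6*z - 2, -2*x)

d omega = sum_{i<j} (∂f_j/∂x_i - ∂f_i/∂x_j) dx_i ∧ dx_j. Under the identification (dy ∧ dz, dz ∧ dx, dx ∧ dy) ↔ (e_x, e_y, e_z), the coefficients are exactly the components of curl F. Compute:
  ∂R/∂y - ∂Q/∂z = (3*x) - (0) = 3*x
  ∂P/∂z - ∂R/∂x = (-2*x - 6*z) - (3*y + 2) = -2*x - 3*y - 6*z - 2
  ∂Q/∂x - ∂P/∂y = (-2*x) - (0) = -2*x.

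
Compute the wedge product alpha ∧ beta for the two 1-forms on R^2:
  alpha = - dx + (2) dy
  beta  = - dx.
alpha ∧ beta = (2) dx ∧ dy

Distribute the wedge, using dx_i ∧ dx_j = -dx_j ∧ dx_i and dx_i ∧ dx_i = 0. For each pair (i, j) with i < j, the coefficient of dx_i ∧ dx_j in alpha ∧ beta is (alpha_i * beta_j - alpha_j * beta_i). Collecting: alpha ∧ beta = (2) dx ∧ dy.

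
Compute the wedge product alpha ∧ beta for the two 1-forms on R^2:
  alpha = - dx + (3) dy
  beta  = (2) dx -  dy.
alpha ∧ beta = (-5) dx ∧ dy

Distribute the wedge, using dx_i ∧ dx_j = -dx_j ∧ dx_i and dx_i ∧ dx_i = 0. For each pair (i, j) with i < j, the coefficient of dx_i ∧ dx_j in alpha ∧ beta is (alpha_i * beta_j - alpha_j * beta_i). Collecting: alpha ∧ beta = (-5) dx ∧ dy.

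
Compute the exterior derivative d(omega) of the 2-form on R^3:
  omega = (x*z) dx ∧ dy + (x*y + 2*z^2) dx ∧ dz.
d(omega) = 0

For a 2-form omega = sum_{i<j} g_{ij} dx_i ∧ dx_j, the exterior derivative is
  d(omega) = sum_{i<j} d(g_{ij}) ∧ dx_i ∧ dx_j = sum_{i<j, k} (∂g_{ij}/∂x_k) dx_k ∧ dx_i ∧ dx_j.
Expand each term, using dx_k ∧ dx_i ∧ dx_j = sgn(permutation) dx_{(a)} ∧ dx_{(b)} ∧ dx_{(c)} with (a < b < c) sorted:
  d(x*z) includes (∂/∂z)(x*z) dz = (x) dz, which multiplied by dx ∧ dy gives (x) dx ∧ dy ∧ dz
  d(x*y + 2*z^2) includes (∂/∂y)(x*y + 2*z^2) dy = (x) dy, which multiplied by dx ∧ dz gives (-x) dx ∧ dy ∧ dz
Collecting like 3-forms: d(omega) = 0.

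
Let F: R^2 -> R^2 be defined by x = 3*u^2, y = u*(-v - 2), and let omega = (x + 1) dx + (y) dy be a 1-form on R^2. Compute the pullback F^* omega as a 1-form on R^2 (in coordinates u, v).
F^* omega = (u*(18*u^2 + v^2 + 4*v + 10)) du + (u^2*(v + 2)) dv

Using F^*(f dg) = (f ∘ F) d(g ∘ F), substitute each coordinate x_i by F_i(u, v) in f_i, and replace dx_i by d F_i = (∂F_i/∂u) du + (∂F_i/∂v) dv.
  For the x component: f_1(F) = 3*u^2 + 1; d F_1 = (6*u) du + (0) dv
  For the y component: f_2(F) = u*(-v - 2); d F_2 = (-v - 2) du + (-u) dv
Combining and collecting du, dv coefficients:
  coeff of du: u*(18*u^2 + v^2 + 4*v + 10)
  coeff of dv: u^2*(v + 2)
F^* omega = (u*(18*u^2 + v^2 + 4*v + 10)) du + (u^2*(v + 2)) dv.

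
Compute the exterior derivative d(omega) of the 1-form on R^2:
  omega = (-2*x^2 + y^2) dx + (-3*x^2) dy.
d(omega) = (-6*x - 2*y) dx ∧ dy

For a 1-form omega = sum_i f_i dx_i, the exterior derivative is
  d(omega) = sum_{i < j} (∂f_j/∂x_i - ∂f_i/∂x_j) dx_i ∧ dx_j.
  coefficient of dx ∧ dy: ∂f_2/∂x - ∂f_1/∂y = ∂(-3*x^2)/∂x - ∂(-2*x^2 + y^2)/∂y = -6*x - 2*y
Assembling: d(omega) = (-6*x - 2*y) dx ∧ dy.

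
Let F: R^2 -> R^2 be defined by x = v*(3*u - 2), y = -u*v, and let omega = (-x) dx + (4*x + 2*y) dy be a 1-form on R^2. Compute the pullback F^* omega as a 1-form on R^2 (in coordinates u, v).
F^* omega = (v^2*(14 - 19*u)) du + (v*(-19*u^2 + 20*u - 4)) dv

Using F^*(f dg) = (f ∘ F) d(g ∘ F), substitute each coordinate x_i by F_i(u, v) in f_i, and replace dx_i by d F_i = (∂F_i/∂u) du + (∂F_i/∂v) dv.
  For the x component: f_1(F) = v*(2 - 3*u); d F_1 = (3*v) du + (3*u - 2) dv
  For the y component: f_2(F) = 2*v*(5*u - 4); d F_2 = (-v) du + (-u) dv
Combining and collecting du, dv coefficients:
  coeff of du: v^2*(14 - 19*u)
  coeff of dv: v*(-19*u^2 + 20*u - 4)
F^* omega = (v^2*(14 - 19*u)) du + (v*(-19*u^2 + 20*u - 4)) dv.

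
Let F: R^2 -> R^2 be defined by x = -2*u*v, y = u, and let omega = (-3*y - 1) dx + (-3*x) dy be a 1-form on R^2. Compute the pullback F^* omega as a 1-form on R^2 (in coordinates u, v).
F^* omega = (2*v*(6*u + 1)) du + (2*u*(3*u + 1)) dv

Using F^*(f dg) = (f ∘ F) d(g ∘ F), substitute each coordinate x_i by F_i(u, v) in f_i, and replace dx_i by d F_i = (∂F_i/∂u) du + (∂F_i/∂v) dv.
  For the x component: f_1(F) = -3*u - 1; d F_1 = (-2*v) du + (-2*u) dv
  For the y component: f_2(F) = 6*u*v; d F_2 = (1) du + (0) dv
Combining and collecting du, dv coefficients:
  coeff of du: 2*v*(6*u + 1)
  coeff of dv: 2*u*(3*u + 1)
F^* omega = (2*v*(6*u + 1)) du + (2*u*(3*u + 1)) dv.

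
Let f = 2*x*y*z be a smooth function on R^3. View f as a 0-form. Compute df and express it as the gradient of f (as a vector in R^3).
df = (2*y*z) dx + (2*x*z) dy + (2*x*y) dz; grad f = (2*y*z, 2*x*z, 2*x*y)

For a 0-form f, d f = (∂f/∂x) dx + (∂f/∂y) dy + (∂f/∂z) dz. The components of the vector representation are exactly the entries of grad f in Cartesian coordinates:
  ∂f/∂x = 2*y*z
  ∂f/∂y = 2*x*z
  ∂f/∂z = 2*x*y.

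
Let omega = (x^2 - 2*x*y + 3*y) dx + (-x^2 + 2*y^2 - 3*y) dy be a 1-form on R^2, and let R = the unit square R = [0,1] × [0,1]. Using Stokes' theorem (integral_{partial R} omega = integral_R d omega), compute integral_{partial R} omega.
integral_(partial R) omega = -3

Stokes: integral_partial_R omega = integral_R d omega with d omega = (∂Q/∂x - ∂P/∂y) dx ∧ dy.
  ∂Q/∂x = -2*x
  ∂P/∂y = 3 - 2*x
  integrand = ∂Q/∂x - ∂P/∂y = -3.
Integrating over R: integral_0^1 integral_0^1 (-3) dx dy = -3.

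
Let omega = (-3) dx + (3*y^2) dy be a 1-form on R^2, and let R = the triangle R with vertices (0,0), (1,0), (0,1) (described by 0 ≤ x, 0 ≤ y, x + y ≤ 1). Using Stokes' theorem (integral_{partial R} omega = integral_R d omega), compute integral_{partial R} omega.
integral_(partial R) omega = 0

Stokes: integral_partial_R omega = integral_R d omega with d omega = (∂Q/∂x - ∂P/∂y) dx ∧ dy.
  ∂Q/∂x = 0
  ∂P/∂y = 0
  integrand = ∂Q/∂x - ∂P/∂y = 0.
Integrating over R: integral_0^1 integral_0^{1-x} (0) dy dx = 0.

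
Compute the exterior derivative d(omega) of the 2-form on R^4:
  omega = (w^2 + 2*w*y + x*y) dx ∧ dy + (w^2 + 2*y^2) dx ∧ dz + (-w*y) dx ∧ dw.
d(omega) = (3*w + 2*y) dx ∧ dy ∧ dw + (-4*y) dx ∧ dy ∧ dz + (2*w) dx ∧ dz ∧ dw

For a 2-form omega = sum_{i<j} g_{ij} dx_i ∧ dx_j, the exterior derivative is
  d(omega) = sum_{i<j} d(g_{ij}) ∧ dx_i ∧ dx_j = sum_{i<j, k} (∂g_{ij}/∂x_k) dx_k ∧ dx_i ∧ dx_j.
Expand each term, using dx_k ∧ dx_i ∧ dx_j = sgn(permutation) dx_{(a)} ∧ dx_{(b)} ∧ dx_{(c)} with (a < b < c) sorted:
  d(w^2 + 2*w*y + x*y) includes (∂/∂w)(w^2 + 2*w*y + x*y) dw = (2*w + 2*y) dw, which multiplied by dx ∧ dy gives (2*w + 2*y) dx ∧ dy ∧ dw
  d(w^2 + 2*y^2) includes (∂/∂y)(w^2 + 2*y^2) dy = (4*y) dy, which multiplied by dx ∧ dz gives (-4*y) dx ∧ dy ∧ dz
  d(w^2 + 2*y^2) includes (∂/∂w)(w^2 + 2*y^2) dw = (2*w) dw, which multiplied by dx ∧ dz gives (2*w) dx ∧ dz ∧ dw
  d(-w*y) includes (∂/∂y)(-w*y) dy = (-w) dy, which multiplied by dx ∧ dw gives (w) dx ∧ dy ∧ dw
Collecting like 3-forms: d(omega) = (3*w + 2*y) dx ∧ dy ∧ dw + (-4*y) dx ∧ dy ∧ dz + (2*w) dx ∧ dz ∧ dw.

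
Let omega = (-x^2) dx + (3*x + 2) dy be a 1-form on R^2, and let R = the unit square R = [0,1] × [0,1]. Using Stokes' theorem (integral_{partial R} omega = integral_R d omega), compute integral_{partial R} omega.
integral_(partial R) omega = 3

Stokes: integral_partial_R omega = integral_R d omega with d omega = (∂Q/∂x - ∂P/∂y) dx ∧ dy.
  ∂Q/∂x = 3
  ∂P/∂y = 0
  integrand = ∂Q/∂x - ∂P/∂y = 3.
Integrating over R: integral_0^1 integral_0^1 (3) dx dy = 3.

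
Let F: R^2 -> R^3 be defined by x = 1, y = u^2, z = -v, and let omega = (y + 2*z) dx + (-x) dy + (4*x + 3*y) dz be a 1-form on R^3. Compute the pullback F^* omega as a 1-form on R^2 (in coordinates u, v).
F^* omega = (-2*u) du + (-3*u^2 - 4) dv

Using F^*(f dg) = (f ∘ F) d(g ∘ F), substitute each coordinate x_i by F_i(u, v) in f_i, and replace dx_i by d F_i = (∂F_i/∂u) du + (∂F_i/∂v) dv.
  For the x component: f_1(F) = u^2 - 2*v; d F_1 = (0) du + (0) dv
  For the y component: f_2(F) = -1; d F_2 = (2*u) du + (0) dv
  For the z component: f_3(F) = 3*u^2 + 4; d F_3 = (0) du + (-1) dv
Combining and collecting du, dv coefficients:
  coeff of du: -2*u
  coeff of dv: -3*u^2 - 4
F^* omega = (-2*u) du + (-3*u^2 - 4) dv.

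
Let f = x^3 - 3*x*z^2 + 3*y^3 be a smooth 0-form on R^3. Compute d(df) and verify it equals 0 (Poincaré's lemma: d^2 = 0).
d(df) = 0

Step 1: df = sum_i (∂f/∂x_i) dx_i = (3*x^2 - 3*z^2) dx + (9*y^2) dy + (-6*x*z) dz.
Step 2: Apply d again. Using the 1-form formula, the coefficient of dx ∧ dy in d(df) is ∂^2 f/∂x ∂y - ∂^2 f/∂y ∂x = (0) - (0) = 0 (equality of mixed partials for smooth f).
Similarly for dx ∧ dz and dy ∧ dz — all coefficients vanish. So d(df) = 0.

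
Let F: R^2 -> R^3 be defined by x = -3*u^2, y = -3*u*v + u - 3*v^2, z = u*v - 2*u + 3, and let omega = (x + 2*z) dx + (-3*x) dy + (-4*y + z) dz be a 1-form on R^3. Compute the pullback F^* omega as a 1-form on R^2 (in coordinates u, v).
F^* omega = (18*u^3 - 39*u^2*v + 33*u^2 + 13*u*v^2 - 32*u*v - 24*u + 12*v^3 - 24*v^2 + 3*v - 6) du + (u*(-27*u^2 - 41*u*v - 6*u + 12*v^2 + 3)) dv

Using F^*(f dg) = (f ∘ F) d(g ∘ F), substitute each coordinate x_i by F_i(u, v) in f_i, and replace dx_i by d F_i = (∂F_i/∂u) du + (∂F_i/∂v) dv.
  For the x component: f_1(F) = -3*u^2 + 2*u*v - 4*u + 6; d F_1 = (-6*u) du + (0) dv
  For the y component: f_2(F) = 9*u^2; d F_2 = (1 - 3*v) du + (-3*u - 6*v) dv
  For the z component: f_3(F) = 13*u*v - 6*u + 12*v^2 + 3; d F_3 = (v - 2) du + (u) dv
Combining and collecting du, dv coefficients:
  coeff of du: 18*u^3 - 39*u^2*v + 33*u^2 + 13*u*v^2 - 32*u*v - 24*u + 12*v^3 - 24*v^2 + 3*v - 6
  coeff of dv: u*(-27*u^2 - 41*u*v - 6*u + 12*v^2 + 3)
F^* omega = (18*u^3 - 39*u^2*v + 33*u^2 + 13*u*v^2 - 32*u*v - 24*u + 12*v^3 - 24*v^2 + 3*v - 6) du + (u*(-27*u^2 - 41*u*v - 6*u + 12*v^2 + 3)) dv.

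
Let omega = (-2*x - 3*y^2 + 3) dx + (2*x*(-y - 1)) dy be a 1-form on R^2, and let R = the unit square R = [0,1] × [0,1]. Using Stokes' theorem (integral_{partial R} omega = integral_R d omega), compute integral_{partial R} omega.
integral_(partial R) omega = 0

Stokes: integral_partial_R omega = integral_R d omega with d omega = (∂Q/∂x - ∂P/∂y) dx ∧ dy.
  ∂Q/∂x = -2*y - 2
  ∂P/∂y = -6*y
  integrand = ∂Q/∂x - ∂P/∂y = 4*y - 2.
Integrating over R: integral_0^1 integral_0^1 (4*y - 2) dx dy = 0.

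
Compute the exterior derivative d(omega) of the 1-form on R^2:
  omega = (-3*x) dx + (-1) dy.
d(omega) = 0

For a 1-form omega = sum_i f_i dx_i, the exterior derivative is
  d(omega) = sum_{i < j} (∂f_j/∂x_i - ∂f_i/∂x_j) dx_i ∧ dx_j.

Assembling: d(omega) = 0.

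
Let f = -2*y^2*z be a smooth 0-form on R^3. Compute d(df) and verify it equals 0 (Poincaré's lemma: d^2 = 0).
d(df) = 0

Step 1: df = sum_i (∂f/∂x_i) dx_i = (0) dx + (-4*y*z) dy + (-2*y^2) dz.
Step 2: Apply d again. Using the 1-form formula, the coefficient of dx ∧ dy in d(df) is ∂^2 f/∂x ∂y - ∂^2 f/∂y ∂x = (0) - (0) = 0 (equality of mixed partials for smooth f).
Similarly for dx ∧ dz and dy ∧ dz — all coefficients vanish. So d(df) = 0.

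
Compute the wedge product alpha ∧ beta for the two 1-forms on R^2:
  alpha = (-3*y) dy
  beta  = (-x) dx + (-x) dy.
alpha ∧ beta = (-3*x*y) dx ∧ dy

Distribute the wedge, using dx_i ∧ dx_j = -dx_j ∧ dx_i and dx_i ∧ dx_i = 0. For each pair (i, j) with i < j, the coefficient of dx_i ∧ dx_j in alpha ∧ beta is (alpha_i * beta_j - alpha_j * beta_i). Collecting: alpha ∧ beta = (-3*x*y) dx ∧ dy.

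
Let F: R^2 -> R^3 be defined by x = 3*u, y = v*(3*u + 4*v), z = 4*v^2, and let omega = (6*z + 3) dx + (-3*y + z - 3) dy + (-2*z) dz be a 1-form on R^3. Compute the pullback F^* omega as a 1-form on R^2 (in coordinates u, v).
F^* omega = (-27*u*v^2 - 24*v^3 + 72*v^2 - 9*v + 9) du + (-27*u^2*v - 96*u*v^2 - 9*u - 128*v^3 - 24*v) dv

Using F^*(f dg) = (f ∘ F) d(g ∘ F), substitute each coordinate x_i by F_i(u, v) in f_i, and replace dx_i by d F_i = (∂F_i/∂u) du + (∂F_i/∂v) dv.
  For the x component: f_1(F) = 24*v^2 + 3; d F_1 = (3) du + (0) dv
  For the y component: f_2(F) = -9*u*v - 8*v^2 - 3; d F_2 = (3*v) du + (3*u + 8*v) dv
  For the z component: f_3(F) = -8*v^2; d F_3 = (0) du + (8*v) dv
Combining and collecting du, dv coefficients:
  coeff of du: -27*u*v^2 - 24*v^3 + 72*v^2 - 9*v + 9
  coeff of dv: -27*u^2*v - 96*u*v^2 - 9*u - 128*v^3 - 24*v
F^* omega = (-27*u*v^2 - 24*v^3 + 72*v^2 - 9*v + 9) du + (-27*u^2*v - 96*u*v^2 - 9*u - 128*v^3 - 24*v) dv.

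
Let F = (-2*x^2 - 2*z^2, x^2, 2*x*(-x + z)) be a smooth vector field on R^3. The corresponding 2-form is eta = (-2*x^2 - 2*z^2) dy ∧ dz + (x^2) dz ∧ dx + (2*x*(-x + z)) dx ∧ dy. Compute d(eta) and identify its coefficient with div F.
d(eta) = (-2*x) dx ∧ dy ∧ dz; div F = -2*x

For a 2-form in R^3 of the form above, applying d gives a 3-form with coefficient ∂P/∂x + ∂Q/∂y + ∂R/∂z:
  ∂P/∂x = -4*x
  ∂Q/∂y = 0
  ∂R/∂z = 2*x
Sum = -2*x, which is exactly div F.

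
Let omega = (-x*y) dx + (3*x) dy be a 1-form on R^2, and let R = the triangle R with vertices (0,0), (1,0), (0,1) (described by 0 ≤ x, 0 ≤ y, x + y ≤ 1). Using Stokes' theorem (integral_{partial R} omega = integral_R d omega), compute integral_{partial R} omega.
integral_(partial R) omega = 5/3

Stokes: integral_partial_R omega = integral_R d omega with d omega = (∂Q/∂x - ∂P/∂y) dx ∧ dy.
  ∂Q/∂x = 3
  ∂P/∂y = -x
  integrand = ∂Q/∂x - ∂P/∂y = x + 3.
Integrating over R: integral_0^1 integral_0^{1-x} (x + 3) dy dx = 5/3.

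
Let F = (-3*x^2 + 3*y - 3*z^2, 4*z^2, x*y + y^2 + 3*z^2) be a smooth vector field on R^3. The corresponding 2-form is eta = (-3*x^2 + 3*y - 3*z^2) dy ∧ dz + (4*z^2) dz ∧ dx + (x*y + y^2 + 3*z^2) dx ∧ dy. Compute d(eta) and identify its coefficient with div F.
d(eta) = (-6*x + 6*z) dx ∧ dy ∧ dz; div F = -6*x + 6*z

For a 2-form in R^3 of the form above, applying d gives a 3-form with coefficient ∂P/∂x + ∂Q/∂y + ∂R/∂z:
  ∂P/∂x = -6*x
  ∂Q/∂y = 0
  ∂R/∂z = 6*z
Sum = -6*x + 6*z, which is exactly div F.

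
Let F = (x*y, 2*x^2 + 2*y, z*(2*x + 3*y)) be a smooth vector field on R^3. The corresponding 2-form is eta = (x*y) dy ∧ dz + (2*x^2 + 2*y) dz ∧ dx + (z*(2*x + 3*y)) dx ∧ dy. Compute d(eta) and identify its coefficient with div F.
d(eta) = (2*x + 4*y + 2) dx ∧ dy ∧ dz; div F = 2*x + 4*y + 2

For a 2-form in R^3 of the form above, applying d gives a 3-form with coefficient ∂P/∂x + ∂Q/∂y + ∂R/∂z:
  ∂P/∂x = y
  ∂Q/∂y = 2
  ∂R/∂z = 2*x + 3*y
Sum = 2*x + 4*y + 2, which is exactly div F.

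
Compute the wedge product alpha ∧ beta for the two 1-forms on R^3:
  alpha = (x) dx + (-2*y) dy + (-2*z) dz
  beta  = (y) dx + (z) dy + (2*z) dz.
alpha ∧ beta = (x*z + 2*y^2) dx ∧ dy + (2*z*(x + y)) dx ∧ dz + (2*z*(-2*y + z)) dy ∧ dz

Distribute the wedge, using dx_i ∧ dx_j = -dx_j ∧ dx_i and dx_i ∧ dx_i = 0. For each pair (i, j) with i < j, the coefficient of dx_i ∧ dx_j in alpha ∧ beta is (alpha_i * beta_j - alpha_j * beta_i). Collecting: alpha ∧ beta = (x*z + 2*y^2) dx ∧ dy + (2*z*(x + y)) dx ∧ dz + (2*z*(-2*y + z)) dy ∧ dz.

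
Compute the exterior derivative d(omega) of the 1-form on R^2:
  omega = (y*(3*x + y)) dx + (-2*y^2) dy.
d(omega) = (-3*x - 2*y) dx ∧ dy

For a 1-form omega = sum_i f_i dx_i, the exterior derivative is
  d(omega) = sum_{i < j} (∂f_j/∂x_i - ∂f_i/∂x_j) dx_i ∧ dx_j.
  coefficient of dx ∧ dy: ∂f_2/∂x - ∂f_1/∂y = ∂(-2*y^2)/∂x - ∂(y*(3*x + y))/∂y = -3*x - 2*y
Assembling: d(omega) = (-3*x - 2*y) dx ∧ dy.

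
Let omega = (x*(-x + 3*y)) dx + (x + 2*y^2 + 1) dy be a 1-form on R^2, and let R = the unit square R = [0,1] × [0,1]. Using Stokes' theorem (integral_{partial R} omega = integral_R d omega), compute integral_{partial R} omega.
integral_(partial R) omega = -1/2

Stokes: integral_partial_R omega = integral_R d omega with d omega = (∂Q/∂x - ∂P/∂y) dx ∧ dy.
  ∂Q/∂x = 1
  ∂P/∂y = 3*x
  integrand = ∂Q/∂x - ∂P/∂y = 1 - 3*x.
Integrating over R: integral_0^1 integral_0^1 (1 - 3*x) dx dy = -1/2.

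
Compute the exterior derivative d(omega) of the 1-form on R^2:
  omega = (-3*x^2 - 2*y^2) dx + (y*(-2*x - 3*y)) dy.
d(omega) = (2*y) dx ∧ dy

For a 1-form omega = sum_i f_i dx_i, the exterior derivative is
  d(omega) = sum_{i < j} (∂f_j/∂x_i - ∂f_i/∂x_j) dx_i ∧ dx_j.
  coefficient of dx ∧ dy: ∂f_2/∂x - ∂f_1/∂y = ∂(y*(-2*x - 3*y))/∂x - ∂(-3*x^2 - 2*y^2)/∂y = 2*y
Assembling: d(omega) = (2*y) dx ∧ dy.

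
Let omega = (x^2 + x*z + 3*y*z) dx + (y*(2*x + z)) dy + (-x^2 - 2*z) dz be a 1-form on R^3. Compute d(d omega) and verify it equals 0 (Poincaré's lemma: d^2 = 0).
d(d omega) = 0

Step 1: d omega = sum_{i<j} (∂f_j/∂x_i - ∂f_i/∂x_j) dx_i ∧ dx_j:
  coeff of dx ∧ dy: 2*y - 3*z
  coeff of dx ∧ dz: -3*x - 3*y
  coeff of dy ∧ dz: -y
Step 2: Apply d again to each 2-form coefficient. The only possible 3-form in R^3 is dx ∧ dy ∧ dz, with coefficient
  ∂(coeff of dy∧dz)/∂x - ∂(coeff of dx∧dz)/∂y + ∂(coeff of dx∧dy)/∂z
  = ∂/∂x (-y) - ∂/∂y (-3*x - 3*y) + ∂/∂z (2*y - 3*z).
Each of these terms simplifies to sums of mixed partials that cancel in pairs. The result is 0 (by equality of mixed partials for smooth functions — Schwarz / Clairaut).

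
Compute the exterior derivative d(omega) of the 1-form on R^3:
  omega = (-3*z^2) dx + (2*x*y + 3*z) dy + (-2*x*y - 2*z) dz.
d(omega) = (2*y) dx ∧ dy + (-2*y + 6*z) dx ∧ dz + (-2*x - 3) dy ∧ dz

For a 1-form omega = sum_i f_i dx_i, the exterior derivative is
  d(omega) = sum_{i < j} (∂f_j/∂x_i - ∂f_i/∂x_j) dx_i ∧ dx_j.
  coefficient of dx ∧ dy: ∂f_2/∂x - ∂f_1/∂y = ∂(2*x*y + 3*z)/∂x - ∂(-3*z^2)/∂y = 2*y
  coefficient of dx ∧ dz: ∂f_3/∂x - ∂f_1/∂z = ∂(-2*x*y - 2*z)/∂x - ∂(-3*z^2)/∂z = -2*y + 6*z
  coefficient of dy ∧ dz: ∂f_3/∂y - ∂f_2/∂z = ∂(-2*x*y - 2*z)/∂y - ∂(2*x*y + 3*z)/∂z = -2*x - 3
Assembling: d(omega) = (2*y) dx ∧ dy + (-2*y + 6*z) dx ∧ dz + (-2*x - 3) dy ∧ dz.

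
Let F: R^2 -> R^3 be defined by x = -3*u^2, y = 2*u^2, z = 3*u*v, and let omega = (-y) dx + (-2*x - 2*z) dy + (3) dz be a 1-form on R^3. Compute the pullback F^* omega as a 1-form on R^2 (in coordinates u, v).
F^* omega = (36*u^3 - 24*u^2*v + 9*v) du + (9*u) dv

Using F^*(f dg) = (f ∘ F) d(g ∘ F), substitute each coordinate x_i by F_i(u, v) in f_i, and replace dx_i by d F_i = (∂F_i/∂u) du + (∂F_i/∂v) dv.
  For the x component: f_1(F) = -2*u^2; d F_1 = (-6*u) du + (0) dv
  For the y component: f_2(F) = 6*u*(u - v); d F_2 = (4*u) du + (0) dv
  For the z component: f_3(F) = 3; d F_3 = (3*v) du + (3*u) dv
Combining and collecting du, dv coefficients:
  coeff of du: 36*u^3 - 24*u^2*v + 9*v
  coeff of dv: 9*u
F^* omega = (36*u^3 - 24*u^2*v + 9*v) du + (9*u) dv.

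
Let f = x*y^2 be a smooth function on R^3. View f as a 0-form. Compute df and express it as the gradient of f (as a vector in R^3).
df = (y^2) dx + (2*x*y) dy + (0) dz; grad f = (y^2, 2*x*y, 0)

For a 0-form f, d f = (∂f/∂x) dx + (∂f/∂y) dy + (∂f/∂z) dz. The components of the vector representation are exactly the entries of grad f in Cartesian coordinates:
  ∂f/∂x = y^2
  ∂f/∂y = 2*x*y
  ∂f/∂z = 0.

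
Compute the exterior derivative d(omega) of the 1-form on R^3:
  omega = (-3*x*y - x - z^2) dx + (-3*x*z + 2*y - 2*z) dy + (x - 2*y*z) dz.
d(omega) = (3*x - 3*z) dx ∧ dy + (2*z + 1) dx ∧ dz + (3*x - 2*z + 2) dy ∧ dz

For a 1-form omega = sum_i f_i dx_i, the exterior derivative is
  d(omega) = sum_{i < j} (∂f_j/∂x_i - ∂f_i/∂x_j) dx_i ∧ dx_j.
  coefficient of dx ∧ dy: ∂f_2/∂x - ∂f_1/∂y = ∂(-3*x*z + 2*y - 2*z)/∂x - ∂(-3*x*y - x - z^2)/∂y = 3*x - 3*z
  coefficient of dx ∧ dz: ∂f_3/∂x - ∂f_1/∂z = ∂(x - 2*y*z)/∂x - ∂(-3*x*y - x - z^2)/∂z = 2*z + 1
  coefficient of dy ∧ dz: ∂f_3/∂y - ∂f_2/∂z = ∂(x - 2*y*z)/∂y - ∂(-3*x*z + 2*y - 2*z)/∂z = 3*x - 2*z + 2
Assembling: d(omega) = (3*x - 3*z) dx ∧ dy + (2*z + 1) dx ∧ dz + (3*x - 2*z + 2) dy ∧ dz.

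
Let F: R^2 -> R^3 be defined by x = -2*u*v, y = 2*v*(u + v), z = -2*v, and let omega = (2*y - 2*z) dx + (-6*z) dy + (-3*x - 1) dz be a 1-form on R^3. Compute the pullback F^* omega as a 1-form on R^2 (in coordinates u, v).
F^* omega = (8*v^2*(-u - v + 2)) du + (-8*u^2*v - 8*u*v^2 + 4*u*v + 48*v^2 + 2) dv

Using F^*(f dg) = (f ∘ F) d(g ∘ F), substitute each coordinate x_i by F_i(u, v) in f_i, and replace dx_i by d F_i = (∂F_i/∂u) du + (∂F_i/∂v) dv.
  For the x component: f_1(F) = 4*v*(u + v + 1); d F_1 = (-2*v) du + (-2*u) dv
  For the y component: f_2(F) = 12*v; d F_2 = (2*v) du + (2*u + 4*v) dv
  For the z component: f_3(F) = 6*u*v - 1; d F_3 = (0) du + (-2) dv
Combining and collecting du, dv coefficients:
  coeff of du: 8*v^2*(-u - v + 2)
  coeff of dv: -8*u^2*v - 8*u*v^2 + 4*u*v + 48*v^2 + 2
F^* omega = (8*v^2*(-u - v + 2)) du + (-8*u^2*v - 8*u*v^2 + 4*u*v + 48*v^2 + 2) dv.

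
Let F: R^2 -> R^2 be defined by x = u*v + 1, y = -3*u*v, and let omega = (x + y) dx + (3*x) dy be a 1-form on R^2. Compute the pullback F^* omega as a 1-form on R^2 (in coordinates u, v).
F^* omega = (v*(-11*u*v - 8)) du + (u*(-11*u*v - 8)) dv

Using F^*(f dg) = (f ∘ F) d(g ∘ F), substitute each coordinate x_i by F_i(u, v) in f_i, and replace dx_i by d F_i = (∂F_i/∂u) du + (∂F_i/∂v) dv.
  For the x component: f_1(F) = -2*u*v + 1; d F_1 = (v) du + (u) dv
  For the y component: f_2(F) = 3*u*v + 3; d F_2 = (-3*v) du + (-3*u) dv
Combining and collecting du, dv coefficients:
  coeff of du: v*(-11*u*v - 8)
  coeff of dv: u*(-11*u*v - 8)
F^* omega = (v*(-11*u*v - 8)) du + (u*(-11*u*v - 8)) dv.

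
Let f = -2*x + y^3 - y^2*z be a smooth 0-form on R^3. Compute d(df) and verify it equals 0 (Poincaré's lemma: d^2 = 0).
d(df) = 0

Step 1: df = sum_i (∂f/∂x_i) dx_i = (-2) dx + (y*(3*y - 2*z)) dy + (-y^2) dz.
Step 2: Apply d again. Using the 1-form formula, the coefficient of dx ∧ dy in d(df) is ∂^2 f/∂x ∂y - ∂^2 f/∂y ∂x = (0) - (0) = 0 (equality of mixed partials for smooth f).
Similarly for dx ∧ dz and dy ∧ dz — all coefficients vanish. So d(df) = 0.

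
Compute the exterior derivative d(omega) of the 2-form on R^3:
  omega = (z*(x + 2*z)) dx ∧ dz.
d(omega) = 0

For a 2-form omega = sum_{i<j} g_{ij} dx_i ∧ dx_j, the exterior derivative is
  d(omega) = sum_{i<j} d(g_{ij}) ∧ dx_i ∧ dx_j = sum_{i<j, k} (∂g_{ij}/∂x_k) dx_k ∧ dx_i ∧ dx_j.
Expand each term, using dx_k ∧ dx_i ∧ dx_j = sgn(permutation) dx_{(a)} ∧ dx_{(b)} ∧ dx_{(c)} with (a < b < c) sorted:

Collecting like 3-forms: d(omega) = 0.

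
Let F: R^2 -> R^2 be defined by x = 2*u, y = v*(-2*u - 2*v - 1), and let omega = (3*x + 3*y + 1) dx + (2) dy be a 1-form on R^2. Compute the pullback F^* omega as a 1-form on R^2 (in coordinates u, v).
F^* omega = (-12*u*v + 12*u - 12*v^2 - 10*v + 2) du + (-4*u - 8*v - 2) dv

Using F^*(f dg) = (f ∘ F) d(g ∘ F), substitute each coordinate x_i by F_i(u, v) in f_i, and replace dx_i by d F_i = (∂F_i/∂u) du + (∂F_i/∂v) dv.
  For the x component: f_1(F) = -6*u*v + 6*u - 6*v^2 - 3*v + 1; d F_1 = (2) du + (0) dv
  For the y component: f_2(F) = 2; d F_2 = (-2*v) du + (-2*u - 4*v - 1) dv
Combining and collecting du, dv coefficients:
  coeff of du: -12*u*v + 12*u - 12*v^2 - 10*v + 2
  coeff of dv: -4*u - 8*v - 2
F^* omega = (-12*u*v + 12*u - 12*v^2 - 10*v + 2) du + (-4*u - 8*v - 2) dv.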